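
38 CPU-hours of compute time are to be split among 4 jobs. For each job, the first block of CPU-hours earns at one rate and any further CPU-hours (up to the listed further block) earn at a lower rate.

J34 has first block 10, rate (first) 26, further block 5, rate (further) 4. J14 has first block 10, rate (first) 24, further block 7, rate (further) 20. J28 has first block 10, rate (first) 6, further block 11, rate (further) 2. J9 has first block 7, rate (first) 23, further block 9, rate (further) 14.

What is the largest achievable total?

Order all 8 blocks by rate: J34/first 26 > J14/first 24 > J9/first 23 > J14/second 20 > J9/second 14 > J28/first 6 > J34/second 4 > J28/second 2.
J34 first at 26: fill all 10 → 28 left.
J14/first (24): +10 → 18 left.
J9/first (23): +7 → 11 left.
J14/second (20): +7 → 4 left.
4 remain; put them into J9 second at 14.
Total = 26×10 + 24×10 + 23×7 + 20×7 + 14×4 = 857.

857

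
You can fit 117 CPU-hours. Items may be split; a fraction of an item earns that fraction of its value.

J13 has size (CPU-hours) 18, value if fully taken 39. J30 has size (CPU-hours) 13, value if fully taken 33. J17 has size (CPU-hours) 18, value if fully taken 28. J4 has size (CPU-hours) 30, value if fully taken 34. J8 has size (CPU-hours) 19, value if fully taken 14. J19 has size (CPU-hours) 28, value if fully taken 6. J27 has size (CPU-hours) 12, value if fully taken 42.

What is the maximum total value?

Best value per unit of size first: J27 42/12≈3.5, J30 33/13≈2.54, J13 39/18≈2.17, J17 28/18≈1.56, J4 34/30≈1.13, J8 14/19≈0.737, J19 6/28≈0.214.
J27: take in full, 12 CPU-hours for value 42 → 105 left.
Take all of J30 (13 CPU-hours, value 33) → 92 CPU-hours left.
J13: take in full, 18 CPU-hours for value 39 → 74 left.
J17: take in full, 18 CPU-hours for value 28 → 56 left.
Take all of J4 (30 CPU-hours, value 34) → 26 CPU-hours left.
Take all of J8 (19 CPU-hours, value 14) → 7 CPU-hours left.
Only 7 CPU-hours remain; take 7/28 of J19 for value 6×7/28 = 1.5.
Total value = 191.5.

191.5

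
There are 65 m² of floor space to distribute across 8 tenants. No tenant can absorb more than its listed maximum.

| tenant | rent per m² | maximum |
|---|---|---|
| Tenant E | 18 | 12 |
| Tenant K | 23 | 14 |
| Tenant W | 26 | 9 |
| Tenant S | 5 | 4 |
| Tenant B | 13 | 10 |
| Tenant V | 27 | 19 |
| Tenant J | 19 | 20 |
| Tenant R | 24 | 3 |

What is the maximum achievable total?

Highest rent per m² first: Tenant V 27 > Tenant W 26 > Tenant R 24 > Tenant K 23 > Tenant J 19 > Tenant E 18 > Tenant B 13 > Tenant S 5.
Tenant V: +19 to 19 (cap) — 46 left.
Give Tenant W 9 to hit its cap of 9 — 37 left.
Tenant R: +3 to 3 (cap) — 34 left.
Tenant K takes 14 to reach its cap of 14 — 20 left.
Tenant J takes 20 to reach its cap of 20 — 0 left.
Total = 23×14 + 26×9 + 27×19 + 19×20 + 24×3 = 1521.

1521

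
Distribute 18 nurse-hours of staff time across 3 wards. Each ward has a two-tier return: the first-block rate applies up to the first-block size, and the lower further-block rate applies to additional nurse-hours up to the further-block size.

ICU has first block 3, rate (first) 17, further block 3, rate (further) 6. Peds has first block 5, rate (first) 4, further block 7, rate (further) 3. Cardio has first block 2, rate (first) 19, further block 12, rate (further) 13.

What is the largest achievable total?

Treat each block as its own option and order by rate: Cardio/tier1 19 > ICU/tier1 17 > Cardio/tier2 13 > ICU/tier2 6 > Peds/tier1 4 > Peds/tier2 3.
Fill Cardio tier1 block (2 at 19) — 16 left.
ICU/tier1 (17): +3 — 13 left.
Fill Cardio tier2 block (12 at 13) — 1 left.
1 remain; put them into ICU tier2 at 6.
Total = 19×2 + 17×3 + 13×12 + 6×1 = 251.

251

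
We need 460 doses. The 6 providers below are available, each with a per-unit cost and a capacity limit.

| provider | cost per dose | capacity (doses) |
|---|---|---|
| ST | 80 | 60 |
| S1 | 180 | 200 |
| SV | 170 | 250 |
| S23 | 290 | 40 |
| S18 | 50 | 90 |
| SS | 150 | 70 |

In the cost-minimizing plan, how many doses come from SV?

240

Use providers in increasing cost order.
S18 (50): use full 90 — 370 doses to go.
ST at 80: take all 60 doses — 310 still needed.
SS at 150: take all 70 doses — 240 still needed.
SV (170): take the remaining 240 — done.
S1, S23: unused.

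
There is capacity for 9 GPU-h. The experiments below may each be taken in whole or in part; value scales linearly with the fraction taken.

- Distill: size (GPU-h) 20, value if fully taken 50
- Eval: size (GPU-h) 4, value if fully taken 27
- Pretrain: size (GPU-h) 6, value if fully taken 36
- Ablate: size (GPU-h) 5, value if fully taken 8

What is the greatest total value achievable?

Sort by value density: Eval 27/4≈6.75, Pretrain 36/6≈6, Distill 50/20≈2.5, Ablate 8/5≈1.6.
Take all of Eval (4 GPU-h, value 27) ; 5 GPU-h left.
Fill the last 5 GPU-h with part of Pretrain: 5/6 of it earns 30.
Total value = 57.

57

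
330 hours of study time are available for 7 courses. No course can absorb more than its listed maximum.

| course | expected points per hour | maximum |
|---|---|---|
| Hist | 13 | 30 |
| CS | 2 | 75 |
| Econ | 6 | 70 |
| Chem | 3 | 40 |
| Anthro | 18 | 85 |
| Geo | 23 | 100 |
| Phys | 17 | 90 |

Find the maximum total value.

Rank by expected points per hour: Geo 23 > Anthro 18 > Phys 17 > Hist 13 > Econ 6 > Chem 3 > CS 2.
Geo takes 100 to reach its cap of 100 → 230 left.
Give Anthro 85 to hit its cap of 85 → 145 left.
Phys takes 90 to reach its cap of 90 → 55 left.
Give Hist 30 to hit its cap of 30 → 25 left.
Only 25 left; Econ takes them to reach 25.
Total = 13×30 + 6×25 + 18×85 + 23×100 + 17×90 = 5900.

5900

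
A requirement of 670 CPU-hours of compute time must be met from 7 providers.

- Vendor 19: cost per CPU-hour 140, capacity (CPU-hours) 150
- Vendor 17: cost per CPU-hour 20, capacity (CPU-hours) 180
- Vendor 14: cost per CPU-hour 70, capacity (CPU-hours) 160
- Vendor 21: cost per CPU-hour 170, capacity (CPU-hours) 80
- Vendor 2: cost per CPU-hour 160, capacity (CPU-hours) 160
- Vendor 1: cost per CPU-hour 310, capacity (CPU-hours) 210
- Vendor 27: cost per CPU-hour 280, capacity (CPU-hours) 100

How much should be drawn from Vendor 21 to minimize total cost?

Fill from the cheapest provider first.
Take 180 from Vendor 17 at 20 ; need 490 more.
Vendor 14 at 70: take all 160 CPU-hours ; 330 still needed.
Take 150 from Vendor 19 at 140 ; need 180 more.
Vendor 2 at 160: take all 160 CPU-hours ; 20 still needed.
Take 20 from Vendor 21 at 170 to finish.
Vendor 27, Vendor 1: unused.

20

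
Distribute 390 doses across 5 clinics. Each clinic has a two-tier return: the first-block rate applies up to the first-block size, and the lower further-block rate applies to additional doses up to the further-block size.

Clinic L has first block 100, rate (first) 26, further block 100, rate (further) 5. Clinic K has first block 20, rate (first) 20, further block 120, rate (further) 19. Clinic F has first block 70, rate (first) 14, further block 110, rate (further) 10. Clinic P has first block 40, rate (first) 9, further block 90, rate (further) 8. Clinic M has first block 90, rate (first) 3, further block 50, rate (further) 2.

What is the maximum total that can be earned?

7060

Order all 10 blocks by rate: Clinic L/tier1 26 > Clinic K/tier1 20 > Clinic K/tier2 19 > Clinic F/tier1 14 > Clinic F/tier2 10 > Clinic P/tier1 9 > Clinic P/tier2 8 > Clinic L/tier2 5 > Clinic M/tier1 3 > Clinic M/tier2 2.
Clinic L tier1 at 26: fill all 100 ; 290 left.
Clinic K/tier1 (20): +20 ; 270 left.
Clinic K/tier2 (19): +120 ; 150 left.
Clinic F tier1 at 14: fill all 70 ; 80 left.
80 remain; put them into Clinic F tier2 at 10.
Total = 26×100 + 20×20 + 19×120 + 14×70 + 10×80 = 7060.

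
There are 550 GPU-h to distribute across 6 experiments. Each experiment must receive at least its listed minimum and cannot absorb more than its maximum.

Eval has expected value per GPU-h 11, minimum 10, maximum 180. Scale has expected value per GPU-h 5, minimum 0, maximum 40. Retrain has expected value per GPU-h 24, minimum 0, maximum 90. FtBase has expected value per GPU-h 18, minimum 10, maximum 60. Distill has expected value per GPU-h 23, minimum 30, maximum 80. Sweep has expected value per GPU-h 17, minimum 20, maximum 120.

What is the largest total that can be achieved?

Meeting every minimum uses 10+0+0+10+30+20 = 70 GPU-h, leaving 480.
Highest expected value per GPU-h first: Retrain 24 > Distill 23 > FtBase 18 > Sweep 17 > Eval 11 > Scale 5.
Retrain takes 90 more to reach its cap of 90 ; 390 left.
Distill takes 50 more to reach its cap of 80 ; 340 left.
FtBase takes 50 more to reach its cap of 60 ; 290 left.
Sweep takes 100 more to reach its cap of 120 ; 190 left.
Eval takes 170 more to reach its cap of 180 ; 20 left.
Only 20 left; Scale takes them to reach 20.
Total = 11×180 + 5×20 + 24×90 + 18×60 + 23×80 + 17×120 = 9200.

9200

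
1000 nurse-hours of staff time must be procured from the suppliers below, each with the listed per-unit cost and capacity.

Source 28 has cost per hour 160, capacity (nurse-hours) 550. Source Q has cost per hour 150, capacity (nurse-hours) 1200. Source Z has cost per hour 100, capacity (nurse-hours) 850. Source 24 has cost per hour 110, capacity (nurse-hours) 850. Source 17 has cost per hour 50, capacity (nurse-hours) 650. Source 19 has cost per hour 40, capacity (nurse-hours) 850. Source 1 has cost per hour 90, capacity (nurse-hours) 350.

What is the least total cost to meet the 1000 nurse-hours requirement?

41500

Cheapest first:
Source 19 at 40: take all 850 nurse-hours — 150 still needed.
Take 150 from Source 17 at 50 to finish.
Source 1, Source Z, Source 24, Source Q, Source 28: unused.
Cost = 850×40 + 150×50 = 41500.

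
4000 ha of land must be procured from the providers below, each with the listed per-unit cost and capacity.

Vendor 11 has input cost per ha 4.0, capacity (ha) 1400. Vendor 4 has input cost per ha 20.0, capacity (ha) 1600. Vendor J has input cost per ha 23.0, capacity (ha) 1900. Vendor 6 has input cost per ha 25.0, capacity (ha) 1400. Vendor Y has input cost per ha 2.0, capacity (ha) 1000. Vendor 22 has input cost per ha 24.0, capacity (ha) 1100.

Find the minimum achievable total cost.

39600

Fill from the cheapest provider first.
Take 1000 from Vendor Y at 2.0 → need 3000 more.
Vendor 11 at 4.0: take all 1400 ha → 1600 still needed.
Vendor 4 (20.0): use full 1600 → 0 ha to go.
Vendor J, Vendor 22, Vendor 6: unused.
Cost = 1000×2.0 + 1400×4.0 + 1600×20.0 = 39600.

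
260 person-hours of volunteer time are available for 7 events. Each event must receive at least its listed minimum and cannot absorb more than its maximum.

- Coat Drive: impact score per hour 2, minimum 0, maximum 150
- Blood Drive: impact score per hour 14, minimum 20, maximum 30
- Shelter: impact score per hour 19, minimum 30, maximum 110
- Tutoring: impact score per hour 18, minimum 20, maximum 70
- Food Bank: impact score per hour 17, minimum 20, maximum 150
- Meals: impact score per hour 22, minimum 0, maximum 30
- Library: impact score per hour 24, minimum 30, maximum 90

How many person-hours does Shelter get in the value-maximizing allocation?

80

Meeting every minimum uses 0+20+30+20+20+0+30 = 120 person-hours, leaving 140.
Order the events by impact score per hour: Library 24 > Meals 22 > Shelter 19 > Tutoring 18 > Food Bank 17 > Blood Drive 14 > Coat Drive 2.
Library takes 60 more to reach its cap of 90 → 80 left.
Meals: +30 to 30 (cap) → 50 left.
Shelter: +50 (room for 80) → 80. Pool exhausted.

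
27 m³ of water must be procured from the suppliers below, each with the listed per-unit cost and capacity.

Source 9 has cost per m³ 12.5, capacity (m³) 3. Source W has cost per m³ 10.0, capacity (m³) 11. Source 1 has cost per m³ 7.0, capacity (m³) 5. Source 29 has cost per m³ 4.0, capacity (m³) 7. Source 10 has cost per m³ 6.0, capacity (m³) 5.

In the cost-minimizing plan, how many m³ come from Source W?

Cheapest first:
Source 29 at 4.0: take all 7 m³ → 20 still needed.
Source 10 at 6.0: take all 5 m³ → 15 still needed.
Take 5 from Source 1 at 7.0 → need 10 more.
Source W (10.0): take the remaining 10 → done.
Source 9: unused.

10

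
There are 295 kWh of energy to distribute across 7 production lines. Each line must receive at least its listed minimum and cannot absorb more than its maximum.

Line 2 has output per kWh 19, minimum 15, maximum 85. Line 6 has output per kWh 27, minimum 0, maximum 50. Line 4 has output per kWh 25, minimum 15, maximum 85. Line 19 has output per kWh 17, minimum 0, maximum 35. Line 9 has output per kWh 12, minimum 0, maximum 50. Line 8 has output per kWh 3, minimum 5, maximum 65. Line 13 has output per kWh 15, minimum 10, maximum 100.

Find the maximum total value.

6225

Meeting every minimum uses 15+0+15+0+0+5+10 = 45 kWh, leaving 250.
Rank by output per kWh: Line 6 27 > Line 4 25 > Line 2 19 > Line 19 17 > Line 13 15 > Line 9 12 > Line 8 3.
Line 6 takes 50 more to reach its cap of 50 — 200 left.
Line 4 takes 70 more to reach its cap of 85 — 130 left.
Line 2: +70 to 85 (cap) — 60 left.
Line 19: +35 to 35 (cap) — 25 left.
Line 13 has room for 90 more but only 25 remain, so it gets 35.
Total = 19×85 + 27×50 + 25×85 + 17×35 + 3×5 + 15×35 = 6225.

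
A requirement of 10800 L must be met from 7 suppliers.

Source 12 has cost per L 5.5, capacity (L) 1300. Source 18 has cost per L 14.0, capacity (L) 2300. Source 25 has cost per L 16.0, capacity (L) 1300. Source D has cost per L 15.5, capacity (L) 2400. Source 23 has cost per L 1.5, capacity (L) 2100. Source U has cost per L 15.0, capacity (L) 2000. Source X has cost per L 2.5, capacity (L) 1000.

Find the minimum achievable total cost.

Fill from the cheapest supplier first.
Take 2100 from Source 23 at 1.5 ; need 8700 more.
Source X at 2.5: take all 1000 L ; 7700 still needed.
Take 1300 from Source 12 at 5.5 ; need 6400 more.
Source 18 (14.0): use full 2300 ; 4100 L to go.
Take 2000 from Source U at 15.0 ; need 2100 more.
Take 2100 from Source D at 15.5 to finish.
Source 25: unused.
Cost = 2100×1.5 + 1000×2.5 + 1300×5.5 + 2300×14.0 + 2000×15.0 + 2100×15.5 = 107550.

107550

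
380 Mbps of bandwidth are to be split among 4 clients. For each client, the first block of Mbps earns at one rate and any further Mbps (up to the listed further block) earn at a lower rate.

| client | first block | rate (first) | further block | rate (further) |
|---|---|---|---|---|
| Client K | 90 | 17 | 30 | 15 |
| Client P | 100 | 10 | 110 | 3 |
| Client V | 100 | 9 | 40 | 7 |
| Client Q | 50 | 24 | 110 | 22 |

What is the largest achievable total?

6600

Order all 8 blocks by rate: Client Q/T1 24 > Client Q/T2 22 > Client K/T1 17 > Client K/T2 15 > Client P/T1 10 > Client V/T1 9 > Client V/T2 7 > Client P/T2 3.
Client Q T1 at 24: fill all 50 — 330 left.
Client Q T2 at 22: fill all 110 — 220 left.
Client K T1 at 17: fill all 90 — 130 left.
Client K/T2 (15): +30 — 100 left.
Client P/T1 (10): +100 — 0 left.
Total = 24×50 + 22×110 + 17×90 + 15×30 + 10×100 = 6600.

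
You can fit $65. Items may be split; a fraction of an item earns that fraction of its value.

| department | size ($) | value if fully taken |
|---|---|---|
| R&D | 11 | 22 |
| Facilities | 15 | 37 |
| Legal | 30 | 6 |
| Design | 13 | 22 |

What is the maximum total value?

Best value per unit of size first: Facilities 37/15≈2.47, R&D 22/11≈2, Design 22/13≈1.69, Legal 6/30≈0.2.
All 15 $ of Facilities fit (value 37) ; 50 remain.
R&D: take in full, 11 $ for value 22 ; 39 left.
All 13 $ of Design fit (value 22) ; 26 remain.
26 $ left: a 26/30 share of Legal gives 6×26/30 = 5.2.
Total value = 86.2.

86.2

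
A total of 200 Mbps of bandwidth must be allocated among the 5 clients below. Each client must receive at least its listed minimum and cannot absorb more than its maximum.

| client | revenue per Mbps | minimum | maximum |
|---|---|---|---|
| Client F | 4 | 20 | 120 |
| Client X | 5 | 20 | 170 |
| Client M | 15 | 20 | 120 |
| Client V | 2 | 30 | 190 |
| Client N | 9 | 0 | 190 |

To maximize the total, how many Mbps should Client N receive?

10

Meeting every minimum uses 20+20+20+30+0 = 90 Mbps, leaving 110.
Highest revenue per Mbps first: Client M 15 > Client N 9 > Client X 5 > Client F 4 > Client V 2.
Client M takes 100 more to reach its cap of 120 ; 10 left.
Client N has room for 190 more but only 10 remain, so it gets 10.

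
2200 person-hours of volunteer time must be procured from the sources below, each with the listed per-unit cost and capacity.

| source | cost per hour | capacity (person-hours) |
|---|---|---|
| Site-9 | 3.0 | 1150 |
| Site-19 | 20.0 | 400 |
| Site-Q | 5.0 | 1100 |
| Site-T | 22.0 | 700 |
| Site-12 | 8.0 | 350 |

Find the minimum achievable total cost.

Cheapest first:
Take 1150 from Site-9 at 3.0 → need 1050 more.
Site-Q (5.0): take the remaining 1050 → done.
Site-12, Site-19, Site-T: unused.
Cost = 1150×3.0 + 1050×5.0 = 8700.

8700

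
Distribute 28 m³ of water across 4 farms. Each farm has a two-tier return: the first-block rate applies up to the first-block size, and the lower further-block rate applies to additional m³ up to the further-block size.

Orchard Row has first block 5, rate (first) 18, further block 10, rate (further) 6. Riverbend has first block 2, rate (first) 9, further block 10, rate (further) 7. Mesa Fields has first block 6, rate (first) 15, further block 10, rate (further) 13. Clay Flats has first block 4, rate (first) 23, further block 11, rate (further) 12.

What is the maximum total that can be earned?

Treat each block as its own option and order by rate: Clay Flats/T1 23 > Orchard Row/T1 18 > Mesa Fields/T1 15 > Mesa Fields/T2 13 > Clay Flats/T2 12 > Riverbend/T1 9 > Riverbend/T2 7 > Orchard Row/T2 6.
Clay Flats T1 at 23: fill all 4 → 24 left.
Orchard Row T1 at 18: fill all 5 → 19 left.
Mesa Fields/T1 (15): +6 → 13 left.
Mesa Fields/T2 (13): +10 → 3 left.
3 remain; put them into Clay Flats T2 at 12.
Total = 23×4 + 18×5 + 15×6 + 13×10 + 12×3 = 438.

438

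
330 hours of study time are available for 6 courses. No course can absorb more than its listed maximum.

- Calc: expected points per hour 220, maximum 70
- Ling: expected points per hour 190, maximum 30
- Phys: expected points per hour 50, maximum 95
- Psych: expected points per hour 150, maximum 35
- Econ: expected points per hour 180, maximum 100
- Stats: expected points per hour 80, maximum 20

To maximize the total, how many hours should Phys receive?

Order the courses by expected points per hour: Calc 220 > Ling 190 > Econ 180 > Psych 150 > Stats 80 > Phys 50.
Calc takes 70 to reach its cap of 70 ; 260 left.
Ling takes 30 to reach its cap of 30 ; 230 left.
Give Econ 100 to hit its cap of 100 ; 130 left.
Psych takes 35 to reach its cap of 35 ; 95 left.
Stats: +20 to 20 (cap) ; 75 left.
Only 75 left; Phys takes them to reach 75.

75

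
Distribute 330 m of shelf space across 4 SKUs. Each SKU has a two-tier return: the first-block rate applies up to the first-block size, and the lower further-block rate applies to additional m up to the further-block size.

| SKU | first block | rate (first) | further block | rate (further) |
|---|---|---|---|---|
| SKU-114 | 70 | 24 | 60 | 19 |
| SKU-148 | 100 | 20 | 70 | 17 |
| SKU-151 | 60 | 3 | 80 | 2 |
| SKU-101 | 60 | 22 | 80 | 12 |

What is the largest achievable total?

Order all 8 blocks by rate: SKU-114/first 24 > SKU-101/first 22 > SKU-148/first 20 > SKU-114/second 19 > SKU-148/second 17 > SKU-101/second 12 > SKU-151/first 3 > SKU-151/second 2.
SKU-114/first (24): +70 → 260 left.
SKU-101/first (22): +60 → 200 left.
SKU-148/first (20): +100 → 100 left.
SKU-114/second (19): +60 → 40 left.
40 remain; put them into SKU-148 second at 17.
Total = 24×70 + 22×60 + 20×100 + 19×60 + 17×40 = 6820.

6820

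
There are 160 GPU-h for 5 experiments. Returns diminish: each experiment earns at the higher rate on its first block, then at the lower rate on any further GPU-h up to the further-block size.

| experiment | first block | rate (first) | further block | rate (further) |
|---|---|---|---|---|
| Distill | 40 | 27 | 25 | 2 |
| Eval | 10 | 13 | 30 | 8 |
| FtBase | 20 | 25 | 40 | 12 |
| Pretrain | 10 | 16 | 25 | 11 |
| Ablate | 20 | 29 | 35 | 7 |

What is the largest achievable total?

3150

Order all 10 blocks by rate: Ablate/T1 29 > Distill/T1 27 > FtBase/T1 25 > Pretrain/T1 16 > Eval/T1 13 > FtBase/T2 12 > Pretrain/T2 11 > Eval/T2 8 > Ablate/T2 7 > Distill/T2 2.
Ablate/T1 (29): +20 ; 140 left.
Distill/T1 (27): +40 ; 100 left.
Fill FtBase T1 block (20 at 25) ; 80 left.
Pretrain T1 at 16: fill all 10 ; 70 left.
Eval T1 at 13: fill all 10 ; 60 left.
Fill FtBase T2 block (40 at 12) ; 20 left.
Pretrain/T2: +20 of 25 at 11; pool empty.
Total = 29×20 + 27×40 + 25×20 + 16×10 + 13×10 + 12×40 + 11×20 = 3150.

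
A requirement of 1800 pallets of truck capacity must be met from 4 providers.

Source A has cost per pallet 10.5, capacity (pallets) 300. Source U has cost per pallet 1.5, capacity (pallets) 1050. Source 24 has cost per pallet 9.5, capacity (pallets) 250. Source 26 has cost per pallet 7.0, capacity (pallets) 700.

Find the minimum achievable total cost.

Use providers in increasing cost order.
Source U at 1.5: take all 1050 pallets → 750 still needed.
Take 700 from Source 26 at 7.0 → need 50 more.
Source 24 at 9.5: take 50 of its 250 → requirement met.
Source A: unused.
Cost = 1050×1.5 + 700×7.0 + 50×9.5 = 6950.

6950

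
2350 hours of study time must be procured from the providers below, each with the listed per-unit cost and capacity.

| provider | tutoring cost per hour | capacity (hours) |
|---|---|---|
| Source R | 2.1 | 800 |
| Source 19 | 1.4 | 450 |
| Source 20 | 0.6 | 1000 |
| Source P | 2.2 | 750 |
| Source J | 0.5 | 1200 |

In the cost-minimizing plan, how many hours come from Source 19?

150

Use providers in increasing cost order.
Source J at 0.5: take all 1200 hours → 1150 still needed.
Source 20 at 0.6: take all 1000 hours → 150 still needed.
Take 150 from Source 19 at 1.4 to finish.
Source R, Source P: unused.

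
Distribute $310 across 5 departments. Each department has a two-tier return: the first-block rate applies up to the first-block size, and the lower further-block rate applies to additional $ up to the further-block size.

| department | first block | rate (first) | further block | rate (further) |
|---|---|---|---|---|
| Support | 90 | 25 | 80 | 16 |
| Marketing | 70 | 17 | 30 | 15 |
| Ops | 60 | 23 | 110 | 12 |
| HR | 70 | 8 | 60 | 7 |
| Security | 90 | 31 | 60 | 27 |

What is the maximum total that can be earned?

Order all 10 blocks by rate: Security/T1 31 > Security/T2 27 > Support/T1 25 > Ops/T1 23 > Marketing/T1 17 > Support/T2 16 > Marketing/T2 15 > Ops/T2 12 > HR/T1 8 > HR/T2 7.
Security T1 at 31: fill all 90 → 220 left.
Security/T2 (27): +60 → 160 left.
Support T1 at 25: fill all 90 → 70 left.
Ops T1 at 23: fill all 60 → 10 left.
10 remain; put them into Marketing T1 at 17.
Total = 31×90 + 27×60 + 25×90 + 23×60 + 17×10 = 8210.

8210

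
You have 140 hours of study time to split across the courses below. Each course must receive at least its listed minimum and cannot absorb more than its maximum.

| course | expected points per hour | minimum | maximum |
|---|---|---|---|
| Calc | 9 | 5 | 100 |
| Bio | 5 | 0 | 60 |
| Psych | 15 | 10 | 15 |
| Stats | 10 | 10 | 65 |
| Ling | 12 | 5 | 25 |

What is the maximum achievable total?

Meeting every minimum uses 5+0+10+10+5 = 30 hours, leaving 110.
Order the courses by expected points per hour: Psych 15 > Ling 12 > Stats 10 > Calc 9 > Bio 5.
Psych takes 5 more to reach its cap of 15 → 105 left.
Ling takes 20 more to reach its cap of 25 → 85 left.
Stats: +55 to 65 (cap) → 30 left.
Calc has room for 95 more but only 30 remain, so it gets 35.
Total = 9×35 + 15×15 + 10×65 + 12×25 = 1490.

1490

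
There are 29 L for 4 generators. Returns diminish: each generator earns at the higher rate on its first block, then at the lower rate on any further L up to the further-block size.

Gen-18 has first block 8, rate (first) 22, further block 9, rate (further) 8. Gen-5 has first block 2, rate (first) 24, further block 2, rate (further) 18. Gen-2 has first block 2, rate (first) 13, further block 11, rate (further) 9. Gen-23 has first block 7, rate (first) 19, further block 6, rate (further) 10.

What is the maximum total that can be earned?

497

Order all 8 blocks by rate: Gen-5/tier1 24 > Gen-18/tier1 22 > Gen-23/tier1 19 > Gen-5/tier2 18 > Gen-2/tier1 13 > Gen-23/tier2 10 > Gen-2/tier2 9 > Gen-18/tier2 8.
Fill Gen-5 tier1 block (2 at 24) ; 27 left.
Gen-18/tier1 (22): +8 ; 19 left.
Gen-23 tier1 at 19: fill all 7 ; 12 left.
Gen-5/tier2 (18): +2 ; 10 left.
Gen-2 tier1 at 13: fill all 2 ; 8 left.
Fill Gen-23 tier2 block (6 at 10) ; 2 left.
2 remain; put them into Gen-2 tier2 at 9.
Total = 24×2 + 22×8 + 19×7 + 18×2 + 13×2 + 10×6 + 9×2 = 497.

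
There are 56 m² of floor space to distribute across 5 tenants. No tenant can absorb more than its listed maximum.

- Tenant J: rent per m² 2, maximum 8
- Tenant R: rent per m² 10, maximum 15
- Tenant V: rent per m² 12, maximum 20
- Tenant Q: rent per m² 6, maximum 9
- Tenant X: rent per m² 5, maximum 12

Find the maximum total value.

Highest rent per m² first: Tenant V 12 > Tenant R 10 > Tenant Q 6 > Tenant X 5 > Tenant J 2.
Give Tenant V 20 to hit its cap of 20 — 36 left.
Give Tenant R 15 to hit its cap of 15 — 21 left.
Tenant Q takes 9 to reach its cap of 9 — 12 left.
Give Tenant X 12 to hit its cap of 12 — 0 left.
Total = 10×15 + 12×20 + 6×9 + 5×12 = 504.

504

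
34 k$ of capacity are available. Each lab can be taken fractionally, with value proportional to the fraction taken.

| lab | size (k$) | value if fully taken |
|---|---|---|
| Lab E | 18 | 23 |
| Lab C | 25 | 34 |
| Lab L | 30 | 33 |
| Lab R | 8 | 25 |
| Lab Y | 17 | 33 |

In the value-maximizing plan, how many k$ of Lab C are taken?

9

Rank by value-to-size ratio: Lab R 25/8≈3.12, Lab Y 33/17≈1.94, Lab C 34/25≈1.36, Lab E 23/18≈1.28, Lab L 33/30≈1.1.
All 8 k$ of Lab R fit (value 25) → 26 remain.
Lab Y: take in full, 17 k$ for value 33 → 9 left.
Only 9 k$ remain; take 9/25 of Lab C for value 34×9/25 = 12.24.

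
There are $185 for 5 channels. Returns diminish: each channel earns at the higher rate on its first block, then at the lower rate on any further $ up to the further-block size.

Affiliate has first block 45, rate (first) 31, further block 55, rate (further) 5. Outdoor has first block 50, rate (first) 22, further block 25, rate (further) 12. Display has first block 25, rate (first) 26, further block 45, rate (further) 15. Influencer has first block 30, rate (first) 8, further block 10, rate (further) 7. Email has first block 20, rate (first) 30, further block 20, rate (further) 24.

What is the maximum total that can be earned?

Order all 10 blocks by rate: Affiliate/T1 31 > Email/T1 30 > Display/T1 26 > Email/T2 24 > Outdoor/T1 22 > Display/T2 15 > Outdoor/T2 12 > Influencer/T1 8 > Influencer/T2 7 > Affiliate/T2 5.
Affiliate T1 at 31: fill all 45 → 140 left.
Fill Email T1 block (20 at 30) → 120 left.
Display/T1 (26): +25 → 95 left.
Email/T2 (24): +20 → 75 left.
Fill Outdoor T1 block (50 at 22) → 25 left.
Display/T2: +25 of 45 at 15; pool empty.
Total = 31×45 + 30×20 + 26×25 + 24×20 + 22×50 + 15×25 = 4600.

4600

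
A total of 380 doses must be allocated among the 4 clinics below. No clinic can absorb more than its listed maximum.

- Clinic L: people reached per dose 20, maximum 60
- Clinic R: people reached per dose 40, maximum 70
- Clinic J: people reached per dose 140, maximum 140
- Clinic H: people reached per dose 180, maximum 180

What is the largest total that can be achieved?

54400

Rank by people reached per dose: Clinic H 180 > Clinic J 140 > Clinic R 40 > Clinic L 20.
Clinic H takes 180 to reach its cap of 180 ; 200 left.
Clinic J: +140 to 140 (cap) ; 60 left.
Clinic R has room for 70 but only 60 remain, so it gets 60.
Total = 40×60 + 140×140 + 180×180 = 54400.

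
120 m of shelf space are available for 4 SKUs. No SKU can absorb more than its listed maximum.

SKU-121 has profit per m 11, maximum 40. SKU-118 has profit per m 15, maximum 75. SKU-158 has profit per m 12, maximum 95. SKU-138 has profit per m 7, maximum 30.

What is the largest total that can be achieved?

Rank by profit per m: SKU-118 15 > SKU-158 12 > SKU-121 11 > SKU-138 7.
SKU-118: +75 to 75 (cap) — 45 left.
SKU-158: +45 (room for 95) → 45. Pool exhausted.
Total = 15×75 + 12×45 = 1665.

1665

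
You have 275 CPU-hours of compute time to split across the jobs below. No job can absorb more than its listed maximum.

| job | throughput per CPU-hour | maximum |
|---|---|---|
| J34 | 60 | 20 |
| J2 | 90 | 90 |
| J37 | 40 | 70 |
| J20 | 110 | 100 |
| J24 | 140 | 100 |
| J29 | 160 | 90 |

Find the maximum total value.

Order the jobs by throughput per CPU-hour: J29 160 > J24 140 > J20 110 > J2 90 > J34 60 > J37 40.
J29: +90 to 90 (cap) → 185 left.
Give J24 100 to hit its cap of 100 → 85 left.
J20: +85 (room for 100) → 85. Pool exhausted.
Total = 110×85 + 140×100 + 160×90 = 37750.

37750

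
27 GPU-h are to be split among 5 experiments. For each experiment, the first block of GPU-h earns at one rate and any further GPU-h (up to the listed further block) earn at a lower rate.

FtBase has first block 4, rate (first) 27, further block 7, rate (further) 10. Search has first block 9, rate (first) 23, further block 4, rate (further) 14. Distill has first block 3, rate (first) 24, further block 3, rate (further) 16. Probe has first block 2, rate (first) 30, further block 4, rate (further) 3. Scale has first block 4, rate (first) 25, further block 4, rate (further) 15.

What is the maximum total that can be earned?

Order all 10 blocks by rate: Probe/first 30 > FtBase/first 27 > Scale/first 25 > Distill/first 24 > Search/first 23 > Distill/second 16 > Scale/second 15 > Search/second 14 > FtBase/second 10 > Probe/second 3.
Probe/first (30): +2 → 25 left.
FtBase first at 27: fill all 4 → 21 left.
Scale first at 25: fill all 4 → 17 left.
Fill Distill first block (3 at 24) → 14 left.
Fill Search first block (9 at 23) → 5 left.
Distill/second (16): +3 → 2 left.
Scale/second: +2 of 4 at 15; pool empty.
Total = 30×2 + 27×4 + 25×4 + 24×3 + 23×9 + 16×3 + 15×2 = 625.

625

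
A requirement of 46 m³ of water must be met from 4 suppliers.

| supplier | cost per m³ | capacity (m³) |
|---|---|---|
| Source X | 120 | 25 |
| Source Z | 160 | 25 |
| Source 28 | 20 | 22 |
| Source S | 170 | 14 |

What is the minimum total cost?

3320

Use suppliers in increasing cost order.
Take 22 from Source 28 at 20 → need 24 more.
Source X (120): take the remaining 24 → done.
Source Z, Source S: unused.
Cost = 22×20 + 24×120 = 3320.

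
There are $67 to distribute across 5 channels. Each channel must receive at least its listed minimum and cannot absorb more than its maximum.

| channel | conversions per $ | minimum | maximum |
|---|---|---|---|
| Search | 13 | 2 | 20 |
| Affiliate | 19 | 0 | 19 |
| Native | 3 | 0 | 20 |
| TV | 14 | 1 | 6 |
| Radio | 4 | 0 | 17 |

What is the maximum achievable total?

788

Meeting every minimum uses 2+0+0+1+0 = 3 $, leaving 64.
Order the channels by conversions per $: Affiliate 19 > TV 14 > Search 13 > Radio 4 > Native 3.
Affiliate: +19 to 19 (cap) — 45 left.
Give TV 5 more to hit its cap of 6 — 40 left.
Search takes 18 more to reach its cap of 20 — 22 left.
Give Radio 17 more to hit its cap of 17 — 5 left.
Native: +5 (room for 20) → 5. Pool exhausted.
Total = 13×20 + 19×19 + 3×5 + 14×6 + 4×17 = 788.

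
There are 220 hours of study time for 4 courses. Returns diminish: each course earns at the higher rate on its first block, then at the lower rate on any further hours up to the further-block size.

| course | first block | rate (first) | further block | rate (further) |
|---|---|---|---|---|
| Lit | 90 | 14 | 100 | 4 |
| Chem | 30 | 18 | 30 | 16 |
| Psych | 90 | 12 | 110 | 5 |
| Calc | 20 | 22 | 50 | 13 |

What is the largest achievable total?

Treat each block as its own option and order by rate: Calc/tier1 22 > Chem/tier1 18 > Chem/tier2 16 > Lit/tier1 14 > Calc/tier2 13 > Psych/tier1 12 > Psych/tier2 5 > Lit/tier2 4.
Fill Calc tier1 block (20 at 22) → 200 left.
Fill Chem tier1 block (30 at 18) → 170 left.
Chem tier2 at 16: fill all 30 → 140 left.
Lit/tier1 (14): +90 → 50 left.
Calc tier2 at 13: fill all 50 → 0 left.
Total = 22×20 + 18×30 + 16×30 + 14×90 + 13×50 = 3370.

3370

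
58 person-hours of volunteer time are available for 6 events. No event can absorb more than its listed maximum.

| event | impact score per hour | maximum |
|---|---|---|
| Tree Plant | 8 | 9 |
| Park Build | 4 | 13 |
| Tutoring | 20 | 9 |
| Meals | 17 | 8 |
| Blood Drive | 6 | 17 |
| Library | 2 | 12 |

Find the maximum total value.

546

Order the events by impact score per hour: Tutoring 20 > Meals 17 > Tree Plant 8 > Blood Drive 6 > Park Build 4 > Library 2.
Give Tutoring 9 to hit its cap of 9 → 49 left.
Meals takes 8 to reach its cap of 8 → 41 left.
Tree Plant: +9 to 9 (cap) → 32 left.
Blood Drive: +17 to 17 (cap) → 15 left.
Give Park Build 13 to hit its cap of 13 → 2 left.
Library has room for 12 but only 2 remain, so it gets 2.
Total = 8×9 + 4×13 + 20×9 + 17×8 + 6×17 + 2×2 = 546.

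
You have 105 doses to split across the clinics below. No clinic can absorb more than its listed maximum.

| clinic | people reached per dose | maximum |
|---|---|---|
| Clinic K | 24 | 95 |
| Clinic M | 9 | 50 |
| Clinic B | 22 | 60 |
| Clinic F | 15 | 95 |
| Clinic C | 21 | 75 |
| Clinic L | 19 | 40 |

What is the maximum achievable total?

Order the clinics by people reached per dose: Clinic K 24 > Clinic B 22 > Clinic C 21 > Clinic L 19 > Clinic F 15 > Clinic M 9.
Clinic K: +95 to 95 (cap) — 10 left.
Clinic B has room for 60 but only 10 remain, so it gets 10.
Total = 24×95 + 22×10 = 2500.

2500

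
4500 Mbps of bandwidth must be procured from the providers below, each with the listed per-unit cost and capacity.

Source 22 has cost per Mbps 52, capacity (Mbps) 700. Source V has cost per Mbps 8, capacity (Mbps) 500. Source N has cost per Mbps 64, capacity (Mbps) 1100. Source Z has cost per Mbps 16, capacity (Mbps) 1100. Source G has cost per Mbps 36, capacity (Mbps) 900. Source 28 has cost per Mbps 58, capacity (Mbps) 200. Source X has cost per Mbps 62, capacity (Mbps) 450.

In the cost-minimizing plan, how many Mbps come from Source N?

650

Fill from the cheapest provider first.
Take 500 from Source V at 8 → need 4000 more.
Source Z at 16: take all 1100 Mbps → 2900 still needed.
Source G at 36: take all 900 Mbps → 2000 still needed.
Take 700 from Source 22 at 52 → need 1300 more.
Take 200 from Source 28 at 58 → need 1100 more.
Source X at 62: take all 450 Mbps → 650 still needed.
Take 650 from Source N at 64 to finish.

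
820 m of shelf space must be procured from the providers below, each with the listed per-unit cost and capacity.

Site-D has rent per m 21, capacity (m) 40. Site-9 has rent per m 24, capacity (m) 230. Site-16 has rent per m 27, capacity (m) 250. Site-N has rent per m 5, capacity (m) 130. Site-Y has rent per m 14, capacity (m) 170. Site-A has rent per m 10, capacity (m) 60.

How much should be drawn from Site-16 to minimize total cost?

190

Fill from the cheapest provider first.
Site-N at 5: take all 130 m → 690 still needed.
Site-A at 10: take all 60 m → 630 still needed.
Site-Y (14): use full 170 → 460 m to go.
Site-D (21): use full 40 → 420 m to go.
Site-9 (24): use full 230 → 190 m to go.
Site-16 (27): take the remaining 190 → done.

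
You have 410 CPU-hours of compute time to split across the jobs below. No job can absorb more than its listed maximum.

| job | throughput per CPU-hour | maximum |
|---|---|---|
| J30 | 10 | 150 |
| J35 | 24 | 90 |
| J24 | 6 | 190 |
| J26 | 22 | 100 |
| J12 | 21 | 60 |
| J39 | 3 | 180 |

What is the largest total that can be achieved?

Rank by throughput per CPU-hour: J35 24 > J26 22 > J12 21 > J30 10 > J24 6 > J39 3.
Give J35 90 to hit its cap of 90 → 320 left.
Give J26 100 to hit its cap of 100 → 220 left.
J12 takes 60 to reach its cap of 60 → 160 left.
J30: +150 to 150 (cap) → 10 left.
J24 has room for 190 but only 10 remain, so it gets 10.
Total = 10×150 + 24×90 + 6×10 + 22×100 + 21×60 = 7180.

7180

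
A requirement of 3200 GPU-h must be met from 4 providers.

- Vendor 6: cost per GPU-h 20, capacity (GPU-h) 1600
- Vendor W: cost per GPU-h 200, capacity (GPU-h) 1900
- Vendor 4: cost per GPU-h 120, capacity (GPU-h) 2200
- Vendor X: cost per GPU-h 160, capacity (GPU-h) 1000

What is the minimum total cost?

Cheapest first:
Take 1600 from Vendor 6 at 20 ; need 1600 more.
Vendor 4 at 120: take 1600 of its 2200 ; requirement met.
Vendor X, Vendor W: unused.
Cost = 1600×20 + 1600×120 = 224000.

224000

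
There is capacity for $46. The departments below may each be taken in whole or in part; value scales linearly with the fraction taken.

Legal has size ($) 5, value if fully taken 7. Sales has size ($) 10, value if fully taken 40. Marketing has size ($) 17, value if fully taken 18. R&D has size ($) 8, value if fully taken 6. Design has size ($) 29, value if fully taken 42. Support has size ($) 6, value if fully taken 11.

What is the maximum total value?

Rank by value-to-size ratio: Sales 40/10≈4, Support 11/6≈1.83, Design 42/29≈1.45, Legal 7/5≈1.4, Marketing 18/17≈1.06, R&D 6/8≈0.75.
Take all of Sales (10 $, value 40) — 36 $ left.
Take all of Support (6 $, value 11) — 30 $ left.
Design: take in full, 29 $ for value 42 — 1 left.
Only 1 $ remain; take 1/5 of Legal for value 7×1/5 = 1.4.
Total value = 94.4.

94.4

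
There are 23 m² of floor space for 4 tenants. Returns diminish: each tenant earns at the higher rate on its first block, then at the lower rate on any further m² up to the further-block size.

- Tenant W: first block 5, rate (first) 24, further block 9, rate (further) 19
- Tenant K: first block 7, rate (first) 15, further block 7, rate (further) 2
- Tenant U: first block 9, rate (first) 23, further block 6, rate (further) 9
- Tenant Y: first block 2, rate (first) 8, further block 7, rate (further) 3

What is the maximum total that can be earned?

Treat each block as its own option and order by rate: Tenant W/first 24 > Tenant U/first 23 > Tenant W/second 19 > Tenant K/first 15 > Tenant U/second 9 > Tenant Y/first 8 > Tenant Y/second 3 > Tenant K/second 2.
Tenant W first at 24: fill all 5 — 18 left.
Tenant U/first (23): +9 — 9 left.
Tenant W second at 19: fill all 9 — 0 left.
Total = 24×5 + 23×9 + 19×9 = 498.

498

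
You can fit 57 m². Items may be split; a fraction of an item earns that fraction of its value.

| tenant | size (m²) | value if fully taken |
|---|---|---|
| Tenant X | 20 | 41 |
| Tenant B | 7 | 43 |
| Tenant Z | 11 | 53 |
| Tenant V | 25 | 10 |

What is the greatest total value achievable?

144.6

Best value per unit of size first: Tenant B 43/7≈6.14, Tenant Z 53/11≈4.82, Tenant X 41/20≈2.05, Tenant V 10/25≈0.4.
Take all of Tenant B (7 m², value 43) ; 50 m² left.
Tenant Z: take in full, 11 m² for value 53 ; 39 left.
Take all of Tenant X (20 m², value 41) ; 19 m² left.
Fill the last 19 m² with part of Tenant V: 19/25 of it earns 7.6.
Total value = 144.6.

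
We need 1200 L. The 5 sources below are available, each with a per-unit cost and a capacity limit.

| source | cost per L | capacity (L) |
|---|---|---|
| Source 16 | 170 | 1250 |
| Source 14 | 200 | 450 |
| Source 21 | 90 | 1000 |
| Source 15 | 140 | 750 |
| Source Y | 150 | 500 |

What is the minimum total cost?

Cheapest first:
Source 21 at 90: take all 1000 L — 200 still needed.
Source 15 at 140: take 200 of its 750 — requirement met.
Source Y, Source 16, Source 14: unused.
Cost = 1000×90 + 200×140 = 118000.

118000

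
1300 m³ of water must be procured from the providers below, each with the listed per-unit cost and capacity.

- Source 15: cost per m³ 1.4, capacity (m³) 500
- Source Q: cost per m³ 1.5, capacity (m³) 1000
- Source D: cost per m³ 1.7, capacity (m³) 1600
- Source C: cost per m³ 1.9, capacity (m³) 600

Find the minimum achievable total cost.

1900

Cheapest first:
Take 500 from Source 15 at 1.4 ; need 800 more.
Take 800 from Source Q at 1.5 to finish.
Source D, Source C: unused.
Cost = 500×1.4 + 800×1.5 = 1900.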